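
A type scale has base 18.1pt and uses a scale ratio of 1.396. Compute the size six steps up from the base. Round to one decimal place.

18.1 × 1.396⁶ = 18.1 × 7.40138 ≈ 133.96

134.0pt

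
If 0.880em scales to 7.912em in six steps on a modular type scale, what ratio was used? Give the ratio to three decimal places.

1.442

The ratio satisfies 0.880 × r⁶ = 7.912, so r = (7.912 / 0.880)^(1/6).
r = 8.9909^(1/6) ≈ 1.4420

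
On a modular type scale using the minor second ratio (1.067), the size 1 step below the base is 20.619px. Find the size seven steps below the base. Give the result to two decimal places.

13.97px

20.619 ÷ 1.067⁶ = 20.619 ÷ 1.47566 ≈ 13.973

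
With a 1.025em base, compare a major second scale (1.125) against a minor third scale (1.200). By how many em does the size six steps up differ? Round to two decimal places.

Major second: 1.025 × 1.125⁶ = 2.0780em
Minor third: 1.025 × 1.200⁶ = 3.0606em
Difference: 3.0606 − 2.0780 = 0.9826em

0.98em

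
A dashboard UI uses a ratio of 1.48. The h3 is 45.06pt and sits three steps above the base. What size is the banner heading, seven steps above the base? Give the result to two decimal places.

The gap is 7 − (3) = 4 steps, so the factor is 1.48^4.
45.06 × 1.48⁴ = 45.06 × 4.79785 ≈ 216.191

216.19pt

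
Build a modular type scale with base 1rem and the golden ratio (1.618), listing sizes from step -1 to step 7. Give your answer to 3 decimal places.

0.618rem, 1.000rem, 1.618rem, 2.618rem, 4.236rem, 6.854rem, 11.089rem, 17.942rem, 29.030rem

Step -1: 1.0 ÷ 1.618 = 0.618
Step 0: 1rem
Step 1: 1.0 × 1.618 = 1.618
Step 2: 1.0 × 1.618² = 2.618
Step 3: 1.0 × 1.618³ = 4.236
Step 4: 1.0 × 1.618⁴ = 6.854
Step 5: 1.0 × 1.618⁵ = 11.089
Step 6: 1.0 × 1.618⁶ = 17.942
Step 7: 1.0 × 1.618⁷ = 29.030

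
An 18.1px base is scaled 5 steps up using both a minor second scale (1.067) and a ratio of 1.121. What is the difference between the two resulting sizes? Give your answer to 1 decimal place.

Minor second: 18.1 × 1.067⁵ = 25.032px
At 1.121: 18.1 × 1.121⁵ = 32.041px
Difference: 32.041 − 25.032 = 7.009px

7.0px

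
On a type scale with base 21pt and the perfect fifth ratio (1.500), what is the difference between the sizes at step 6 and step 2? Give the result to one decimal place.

192.0pt

Step 2: 21.0 × 1.500² = 47.250pt
Step 6: 21.0 × 1.500⁶ = 239.203pt
Difference: 239.203 − 47.250 = 191.953pt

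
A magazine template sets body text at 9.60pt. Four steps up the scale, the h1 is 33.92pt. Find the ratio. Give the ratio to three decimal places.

1.371

The ratio satisfies 9.60 × r⁴ = 33.92, so r = (33.92 / 9.60)^(1/4).
r = 3.5333^(1/4) ≈ 1.3710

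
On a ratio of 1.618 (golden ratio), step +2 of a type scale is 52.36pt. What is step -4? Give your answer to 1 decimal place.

2.9pt

The gap is -4 − (2) = -6 steps, so the factor is 1.618^-6.
52.36 ÷ 1.618⁶ = 52.36 ÷ 17.94201 ≈ 2.918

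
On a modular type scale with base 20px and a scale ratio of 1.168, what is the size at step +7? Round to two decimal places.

59.31px

Every step multiplies by the scale ratio.
20.0 × 1.168⁷ = 20.0 × 2.96551 ≈ 59.31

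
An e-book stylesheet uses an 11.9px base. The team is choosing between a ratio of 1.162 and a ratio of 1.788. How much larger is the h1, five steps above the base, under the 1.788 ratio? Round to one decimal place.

192.3px

At 1.162: 11.9 × 1.162⁵ = 25.210px
At 1.788: 11.9 × 1.788⁵ = 217.463px
Difference: 217.463 − 25.210 = 192.253px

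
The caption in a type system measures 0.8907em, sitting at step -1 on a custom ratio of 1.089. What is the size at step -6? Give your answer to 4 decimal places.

0.5816em

0.8907 ÷ 1.089⁵ = 0.8907 ÷ 1.53158 ≈ 0.5816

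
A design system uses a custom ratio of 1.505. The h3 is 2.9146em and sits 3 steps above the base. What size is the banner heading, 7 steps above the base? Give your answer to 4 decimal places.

2.9146 × 1.505⁴ = 2.9146 × 5.13034 ≈ 14.9529

14.9529em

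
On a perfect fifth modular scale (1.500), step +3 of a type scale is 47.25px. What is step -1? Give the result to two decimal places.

The gap is -1 − (3) = -4 steps, so the factor is 1.500^-4.
47.25 ÷ 1.500⁴ = 47.25 ÷ 5.06250 ≈ 9.333

9.33px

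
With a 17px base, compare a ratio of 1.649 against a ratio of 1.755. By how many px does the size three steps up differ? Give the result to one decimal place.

At 1.649: 17.0 × 1.649³ = 76.227px
At 1.755: 17.0 × 1.755³ = 91.893px
Difference: 91.893 − 76.227 = 15.666px

15.7px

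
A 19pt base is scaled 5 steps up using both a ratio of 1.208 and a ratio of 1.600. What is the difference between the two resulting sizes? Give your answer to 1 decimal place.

150.4pt

At 1.208: 19.0 × 1.208⁵ = 48.875pt
At 1.600: 19.0 × 1.600⁵ = 199.229pt
Difference: 199.229 − 48.875 = 150.354pt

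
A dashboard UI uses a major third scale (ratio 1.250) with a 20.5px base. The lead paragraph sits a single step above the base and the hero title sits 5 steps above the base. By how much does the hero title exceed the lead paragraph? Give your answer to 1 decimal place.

Step 1: 20.5 × 1.250 = 25.625px
Step 5: 20.5 × 1.250⁵ = 62.561px
Difference: 62.561 − 25.625 = 36.936px

36.9px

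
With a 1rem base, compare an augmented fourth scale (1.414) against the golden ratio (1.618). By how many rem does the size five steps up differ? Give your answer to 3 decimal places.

5.436rem

Augmented fourth: 1.0 × 1.414⁵ = 5.65258rem
Golden ratio: 1.0 × 1.618⁵ = 11.08901rem
Difference: 11.08901 − 5.65258 = 5.43643rem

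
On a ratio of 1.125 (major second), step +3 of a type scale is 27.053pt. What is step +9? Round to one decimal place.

54.8pt

The gap is 9 − (3) = 6 steps, so the factor is 1.125^6.
27.053 × 1.125⁶ = 27.053 × 2.02729 ≈ 54.844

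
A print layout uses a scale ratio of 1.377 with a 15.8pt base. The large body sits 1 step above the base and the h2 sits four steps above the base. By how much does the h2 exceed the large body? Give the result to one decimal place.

35.0pt

Step 1: 15.8 × 1.377 = 21.757pt
Step 4: 15.8 × 1.377⁴ = 56.806pt
Difference: 56.806 − 21.757 = 35.049pt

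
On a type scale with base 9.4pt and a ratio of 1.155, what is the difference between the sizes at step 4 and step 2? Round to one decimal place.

4.2pt

Step 2: 9.4 × 1.155² = 12.540pt
Step 4: 9.4 × 1.155⁴ = 16.728pt
Difference: 16.728 − 12.540 = 4.188pt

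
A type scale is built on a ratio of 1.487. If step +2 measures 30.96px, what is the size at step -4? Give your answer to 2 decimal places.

30.96 ÷ 1.487⁶ = 30.96 ÷ 10.81100 ≈ 2.864

2.86px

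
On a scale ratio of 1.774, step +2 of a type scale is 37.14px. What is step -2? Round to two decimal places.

3.75px

37.14 ÷ 1.774⁴ = 37.14 ÷ 9.90409 ≈ 3.750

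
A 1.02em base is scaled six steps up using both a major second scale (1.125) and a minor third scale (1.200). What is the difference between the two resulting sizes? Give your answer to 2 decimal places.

Major second: 1.02 × 1.125⁶ = 2.0678em
Minor third: 1.02 × 1.200⁶ = 3.0457em
Difference: 3.0457 − 2.0678 = 0.9779em

0.98em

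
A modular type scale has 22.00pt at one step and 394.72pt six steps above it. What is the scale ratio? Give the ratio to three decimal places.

1.618

The ratio satisfies 22.00 × r⁶ = 394.72, so r = (394.72 / 22.00)^(1/6).
r = 17.9418^(1/6) ≈ 1.6180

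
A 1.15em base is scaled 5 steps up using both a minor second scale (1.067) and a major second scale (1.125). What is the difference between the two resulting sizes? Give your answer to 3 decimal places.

0.482em

Minor second: 1.15 × 1.067⁵ = 1.59045em
Major second: 1.15 × 1.125⁵ = 2.07234em
Difference: 2.07234 − 1.59045 = 0.48189em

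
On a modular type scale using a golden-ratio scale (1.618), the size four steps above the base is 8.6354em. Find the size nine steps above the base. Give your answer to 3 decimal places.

95.758em

Moving from step +4 to step +9 is 5 steps up, so multiply by r⁵.
8.6354 × 1.618⁵ = 8.6354 × 11.08901 ≈ 95.758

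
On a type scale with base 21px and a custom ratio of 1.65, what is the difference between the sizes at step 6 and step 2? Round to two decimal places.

Step 2: 21.0 × 1.65² = 57.1725px
Step 6: 21.0 × 1.65⁶ = 423.7629px
Difference: 423.7629 − 57.1725 = 366.5904px

366.59px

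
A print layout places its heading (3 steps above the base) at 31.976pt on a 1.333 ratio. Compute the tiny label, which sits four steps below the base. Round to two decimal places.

31.976 ÷ 1.333⁷ = 31.976 ÷ 7.47844 ≈ 4.276

4.28pt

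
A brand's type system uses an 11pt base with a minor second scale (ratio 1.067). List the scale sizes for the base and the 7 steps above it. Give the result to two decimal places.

Step 0: 11pt
Step 1: 11.0 × 1.067 = 11.74
Step 2: 11.0 × 1.067² = 12.52
Step 3: 11.0 × 1.067³ = 13.36
Step 4: 11.0 × 1.067⁴ = 14.26
Step 5: 11.0 × 1.067⁵ = 15.21
Step 6: 11.0 × 1.067⁶ = 16.23
Step 7: 11.0 × 1.067⁷ = 17.32

11.00pt, 11.74pt, 12.52pt, 13.36pt, 14.26pt, 15.21pt, 16.23pt, 17.32pt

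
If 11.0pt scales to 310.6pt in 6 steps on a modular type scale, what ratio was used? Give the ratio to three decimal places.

The ratio satisfies 11.0 × r⁶ = 310.6, so r = (310.6 / 11.0)^(1/6).
r = 28.2364^(1/6) ≈ 1.7450

1.745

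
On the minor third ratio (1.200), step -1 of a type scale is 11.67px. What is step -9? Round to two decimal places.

11.67 ÷ 1.200⁸ = 11.67 ÷ 4.29982 ≈ 2.714

2.71px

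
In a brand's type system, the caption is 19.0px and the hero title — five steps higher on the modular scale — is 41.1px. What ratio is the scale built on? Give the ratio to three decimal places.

r⁵ = 41.1 / 19.0, so r = (41.1/19.0)^(1/5).
r = 2.1632^(1/5) ≈ 1.1669

1.167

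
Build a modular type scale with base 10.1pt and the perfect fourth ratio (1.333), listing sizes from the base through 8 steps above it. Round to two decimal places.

10.10pt, 13.46pt, 17.95pt, 23.92pt, 31.89pt, 42.51pt, 56.66pt, 75.53pt, 100.68pt

Step 0: 10.1pt
Step 1: 10.1 × 1.333 = 13.46
Step 2: 10.1 × 1.333² = 17.95
Step 3: 10.1 × 1.333³ = 23.92
Step 4: 10.1 × 1.333⁴ = 31.89
Step 5: 10.1 × 1.333⁵ = 42.51
Step 6: 10.1 × 1.333⁶ = 56.66
Step 7: 10.1 × 1.333⁷ = 75.53
Step 8: 10.1 × 1.333⁸ = 100.68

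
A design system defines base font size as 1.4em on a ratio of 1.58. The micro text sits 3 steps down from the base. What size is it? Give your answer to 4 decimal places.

1.4 ÷ 1.58³ = 1.4 ÷ 3.94431 ≈ 0.3549

0.3549em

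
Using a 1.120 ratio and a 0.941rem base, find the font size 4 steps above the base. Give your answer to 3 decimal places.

Every step multiplies by the scale ratio.
0.941 × 1.120⁴ = 0.941 × 1.57352 ≈ 1.481

1.481rem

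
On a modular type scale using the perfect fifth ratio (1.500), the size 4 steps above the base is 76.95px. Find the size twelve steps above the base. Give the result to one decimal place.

1972.1px

76.95 × 1.500⁸ = 76.95 × 25.62891 ≈ 1972.144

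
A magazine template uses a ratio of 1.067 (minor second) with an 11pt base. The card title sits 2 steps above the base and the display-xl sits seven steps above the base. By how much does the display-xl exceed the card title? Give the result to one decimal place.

4.8pt

Step 2: 11.0 × 1.067² = 12.523pt
Step 7: 11.0 × 1.067⁷ = 17.320pt
Difference: 17.320 − 12.523 = 4.797pt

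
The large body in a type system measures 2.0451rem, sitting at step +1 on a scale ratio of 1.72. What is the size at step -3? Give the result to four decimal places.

2.0451 ÷ 1.72⁴ = 2.0451 ÷ 8.75213 ≈ 0.2337

0.2337rem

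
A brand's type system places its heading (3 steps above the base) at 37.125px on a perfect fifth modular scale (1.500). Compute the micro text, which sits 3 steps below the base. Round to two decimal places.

The gap is -3 − (3) = -6 steps, so the factor is 1.500^-6.
37.125 ÷ 1.500⁶ = 37.125 ÷ 11.39062 ≈ 3.259

3.26px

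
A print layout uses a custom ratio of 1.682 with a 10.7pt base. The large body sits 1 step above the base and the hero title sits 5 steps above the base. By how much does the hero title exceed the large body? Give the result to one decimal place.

Step 1: 10.7 × 1.682 = 17.997pt
Step 5: 10.7 × 1.682⁵ = 144.050pt
Difference: 144.050 − 17.997 = 126.053pt

126.1pt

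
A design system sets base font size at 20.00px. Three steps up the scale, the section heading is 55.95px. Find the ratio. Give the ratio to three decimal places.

r³ = 55.95 / 20.00, so r = (55.95/20.00)^(1/3).
r = 2.7975^(1/3) ≈ 1.4090

1.409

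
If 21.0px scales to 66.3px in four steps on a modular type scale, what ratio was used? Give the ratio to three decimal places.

r⁴ = 66.3 / 21.0, so r = (66.3/21.0)^(1/4).
r = 3.1571^(1/4) ≈ 1.3330

1.333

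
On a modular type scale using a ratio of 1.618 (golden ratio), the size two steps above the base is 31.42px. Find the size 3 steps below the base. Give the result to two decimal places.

31.42 ÷ 1.618⁵ = 31.42 ÷ 11.08901 ≈ 2.833

2.83px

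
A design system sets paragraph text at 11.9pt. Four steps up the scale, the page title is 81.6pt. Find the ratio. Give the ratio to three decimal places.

1.618

The ratio satisfies 11.9 × r⁴ = 81.6, so r = (81.6 / 11.9)^(1/4).
r = 6.8571^(1/4) ≈ 1.6182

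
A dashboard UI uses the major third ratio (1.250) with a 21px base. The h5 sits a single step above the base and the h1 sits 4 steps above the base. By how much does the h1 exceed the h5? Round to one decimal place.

25.0px

Step 1: 21.0 × 1.250 = 26.250px
Step 4: 21.0 × 1.250⁴ = 51.270px
Difference: 51.270 − 26.250 = 25.020px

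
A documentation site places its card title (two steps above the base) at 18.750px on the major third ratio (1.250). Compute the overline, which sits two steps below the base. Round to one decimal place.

7.7px

The gap is -2 − (2) = -4 steps, so the factor is 1.250^-4.
18.750 ÷ 1.250⁴ = 18.750 ÷ 2.44141 ≈ 7.680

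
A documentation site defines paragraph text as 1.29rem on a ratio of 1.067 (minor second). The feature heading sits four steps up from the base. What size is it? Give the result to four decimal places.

1.29 × 1.067⁴ = 1.29 × 1.29616 ≈ 1.6720

1.6720rem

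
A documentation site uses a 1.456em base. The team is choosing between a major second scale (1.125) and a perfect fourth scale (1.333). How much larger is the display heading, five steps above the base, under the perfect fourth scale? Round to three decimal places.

Major second: 1.456 × 1.125⁵ = 2.62376em
Perfect fourth: 1.456 × 1.333⁵ = 6.12791em
Difference: 6.12791 − 2.62376 = 3.50415em

3.504em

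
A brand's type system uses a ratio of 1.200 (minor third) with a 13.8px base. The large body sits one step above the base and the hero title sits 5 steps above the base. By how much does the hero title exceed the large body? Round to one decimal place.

Step 1: 13.8 × 1.200 = 16.560px
Step 5: 13.8 × 1.200⁵ = 34.339px
Difference: 34.339 − 16.560 = 17.779px

17.8px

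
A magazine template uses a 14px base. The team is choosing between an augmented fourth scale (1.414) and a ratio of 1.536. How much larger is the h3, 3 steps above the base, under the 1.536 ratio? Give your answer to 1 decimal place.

11.2px

Augmented fourth: 14.0 × 1.414³ = 39.580px
At 1.536: 14.0 × 1.536³ = 50.734px
Difference: 50.734 − 39.580 = 11.154px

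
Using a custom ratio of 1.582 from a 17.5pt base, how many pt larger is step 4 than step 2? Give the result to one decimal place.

65.8pt

Step 2: 17.5 × 1.582² = 43.798pt
Step 4: 17.5 × 1.582⁴ = 109.613pt
Difference: 109.613 − 43.798 = 65.815pt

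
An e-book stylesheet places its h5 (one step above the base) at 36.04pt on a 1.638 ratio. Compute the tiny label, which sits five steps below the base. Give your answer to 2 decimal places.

Moving from step +1 to step -5 is 6 steps down, so divide by r⁶.
36.04 ÷ 1.638⁶ = 36.04 ÷ 19.31450 ≈ 1.866

1.87pt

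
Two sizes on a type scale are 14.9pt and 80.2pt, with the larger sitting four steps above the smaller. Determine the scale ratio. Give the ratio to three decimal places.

1.523

r⁴ = 80.2 / 14.9, so r = (80.2/14.9)^(1/4).
r = 5.3826^(1/4) ≈ 1.5232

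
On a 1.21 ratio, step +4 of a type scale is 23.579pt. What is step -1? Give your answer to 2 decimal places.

Moving from step +4 to step -1 is 5 steps down, so divide by r⁵.
23.579 ÷ 1.21⁵ = 23.579 ÷ 2.59374 ≈ 9.091

9.09pt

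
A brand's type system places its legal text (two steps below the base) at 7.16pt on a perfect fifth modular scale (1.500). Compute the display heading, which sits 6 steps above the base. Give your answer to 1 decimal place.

183.5pt

7.16 × 1.500⁸ = 7.16 × 25.62891 ≈ 183.503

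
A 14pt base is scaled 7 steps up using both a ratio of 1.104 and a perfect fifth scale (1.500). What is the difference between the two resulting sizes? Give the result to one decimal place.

At 1.104: 14.0 × 1.104⁷ = 27.984pt
Perfect fifth: 14.0 × 1.500⁷ = 239.203pt
Difference: 239.203 − 27.984 = 211.219pt

211.2pt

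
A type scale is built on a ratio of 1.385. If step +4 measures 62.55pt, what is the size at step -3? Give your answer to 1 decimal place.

6.4pt

62.55 ÷ 1.385⁷ = 62.55 ÷ 9.77571 ≈ 6.399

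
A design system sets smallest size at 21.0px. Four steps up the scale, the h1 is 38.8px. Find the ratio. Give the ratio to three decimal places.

1.166

r⁴ = 38.8 / 21.0, so r = (38.8/21.0)^(1/4).
r = 1.8476^(1/4) ≈ 1.1659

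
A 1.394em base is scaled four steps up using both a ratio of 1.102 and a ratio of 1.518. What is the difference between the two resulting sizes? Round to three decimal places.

At 1.102: 1.394 × 1.102⁴ = 2.05584em
At 1.518: 1.394 × 1.518⁴ = 7.40201em
Difference: 7.40201 − 2.05584 = 5.34617em

5.346em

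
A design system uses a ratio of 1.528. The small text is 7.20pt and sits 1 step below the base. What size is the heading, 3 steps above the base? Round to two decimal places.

7.20 × 1.528⁴ = 7.20 × 5.45122 ≈ 39.249

39.25pt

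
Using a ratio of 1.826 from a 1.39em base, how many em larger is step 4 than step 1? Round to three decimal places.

12.915em

Step 1: 1.39 × 1.826 = 2.53814em
Step 4: 1.39 × 1.826⁴ = 15.45318em
Difference: 15.45318 − 2.53814 = 12.91504em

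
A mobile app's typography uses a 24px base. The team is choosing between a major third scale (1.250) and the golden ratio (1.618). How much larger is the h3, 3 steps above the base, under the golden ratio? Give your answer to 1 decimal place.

Major third: 24.0 × 1.250³ = 46.875px
Golden ratio: 24.0 × 1.618³ = 101.659px
Difference: 101.659 − 46.875 = 54.784px

54.8px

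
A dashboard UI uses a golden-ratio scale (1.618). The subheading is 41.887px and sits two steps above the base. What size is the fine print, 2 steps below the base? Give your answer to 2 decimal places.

6.11px

41.887 ÷ 1.618⁴ = 41.887 ÷ 6.85353 ≈ 6.112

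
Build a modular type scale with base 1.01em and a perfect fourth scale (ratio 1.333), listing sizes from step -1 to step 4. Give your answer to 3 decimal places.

0.758em, 1.010em, 1.346em, 1.795em, 2.392em, 3.189em

Step -1: 1.01 ÷ 1.333 = 0.758
Step 0: 1.01em
Step 1: 1.01 × 1.333 = 1.346
Step 2: 1.01 × 1.333² = 1.795
Step 3: 1.01 × 1.333³ = 2.392
Step 4: 1.01 × 1.333⁴ = 3.189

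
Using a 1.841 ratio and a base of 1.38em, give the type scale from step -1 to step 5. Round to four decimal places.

0.7496em, 1.3800em, 2.5406em, 4.6772em, 8.6107em, 15.8524em, 29.1842em

Step -1: 1.38 ÷ 1.841 = 0.7496
Step 0: 1.38em
Step 1: 1.38 × 1.841 = 2.5406
Step 2: 1.38 × 1.841² = 4.6772
Step 3: 1.38 × 1.841³ = 8.6107
Step 4: 1.38 × 1.841⁴ = 15.8524
Step 5: 1.38 × 1.841⁵ = 29.1842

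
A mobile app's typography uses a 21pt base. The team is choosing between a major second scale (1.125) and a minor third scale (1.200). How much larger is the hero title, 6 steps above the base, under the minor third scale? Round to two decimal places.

Major second: 21.0 × 1.125⁶ = 42.5730pt
Minor third: 21.0 × 1.200⁶ = 62.7057pt
Difference: 62.7057 − 42.5730 = 20.1327pt

20.13pt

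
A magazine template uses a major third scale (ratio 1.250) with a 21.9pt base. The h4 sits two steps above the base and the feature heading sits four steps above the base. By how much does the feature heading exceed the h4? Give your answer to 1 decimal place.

Step 2: 21.9 × 1.250² = 34.219pt
Step 4: 21.9 × 1.250⁴ = 53.467pt
Difference: 53.467 − 34.219 = 19.248pt

19.2pt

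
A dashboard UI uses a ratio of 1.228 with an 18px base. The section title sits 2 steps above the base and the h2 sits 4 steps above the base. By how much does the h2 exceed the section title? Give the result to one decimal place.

13.8px

Step 2: 18.0 × 1.228² = 27.144px
Step 4: 18.0 × 1.228⁴ = 40.932px
Difference: 40.932 − 27.144 = 13.788px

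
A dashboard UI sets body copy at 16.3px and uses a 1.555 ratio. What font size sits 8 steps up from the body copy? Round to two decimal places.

557.23px

Every step multiplies by the scale ratio.
16.3 × 1.555⁸ = 16.3 × 34.18560 ≈ 557.23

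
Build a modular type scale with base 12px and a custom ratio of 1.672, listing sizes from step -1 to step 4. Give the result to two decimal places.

7.18px, 12.00px, 20.06px, 33.55px, 56.09px, 93.78px

Step -1: 12.0 ÷ 1.672 = 7.18
Step 0: 12px
Step 1: 12.0 × 1.672 = 20.06
Step 2: 12.0 × 1.672² = 33.55
Step 3: 12.0 × 1.672³ = 56.09
Step 4: 12.0 × 1.672⁴ = 93.78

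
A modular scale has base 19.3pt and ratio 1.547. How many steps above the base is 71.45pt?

1.547ⁿ = 71.45 / 19.3 = 3.7021
n = ln(3.7021) / ln(1.547) = 1.3089 / 0.4363 ≈ 3.00

3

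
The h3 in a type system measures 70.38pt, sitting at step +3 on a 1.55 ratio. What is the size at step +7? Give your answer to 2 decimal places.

Moving from step +3 to step +7 is 4 steps up, so multiply by r⁴.
70.38 × 1.55⁴ = 70.38 × 5.77201 ≈ 406.234

406.23pt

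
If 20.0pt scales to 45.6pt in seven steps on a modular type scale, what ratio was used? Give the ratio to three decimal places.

The ratio satisfies 20.0 × r⁷ = 45.6, so r = (45.6 / 20.0)^(1/7).
r = 2.2800^(1/7) ≈ 1.1250

1.125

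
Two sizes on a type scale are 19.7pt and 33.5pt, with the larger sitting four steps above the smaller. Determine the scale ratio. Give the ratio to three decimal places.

1.142

The ratio satisfies 19.7 × r⁴ = 33.5, so r = (33.5 / 19.7)^(1/4).
r = 1.7005^(1/4) ≈ 1.1419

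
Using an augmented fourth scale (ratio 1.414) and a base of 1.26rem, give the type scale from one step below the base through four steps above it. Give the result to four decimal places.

0.8911rem, 1.2600rem, 1.7816rem, 2.5192rem, 3.5622rem, 5.0370rem

Step -1: 1.26 ÷ 1.414 = 0.8911
Step 0: 1.26rem
Step 1: 1.26 × 1.414 = 1.7816
Step 2: 1.26 × 1.414² = 2.5192
Step 3: 1.26 × 1.414³ = 3.5622
Step 4: 1.26 × 1.414⁴ = 5.0370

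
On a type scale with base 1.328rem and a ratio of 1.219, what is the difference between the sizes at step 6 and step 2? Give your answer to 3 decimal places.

2.384rem

Step 2: 1.328 × 1.219² = 1.97336rem
Step 6: 1.328 × 1.219⁶ = 4.35733rem
Difference: 4.35733 − 1.97336 = 2.38397rem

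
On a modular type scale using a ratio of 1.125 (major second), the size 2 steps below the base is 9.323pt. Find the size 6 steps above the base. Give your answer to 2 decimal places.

9.323 × 1.125⁸ = 9.323 × 2.56578 ≈ 23.921

23.92pt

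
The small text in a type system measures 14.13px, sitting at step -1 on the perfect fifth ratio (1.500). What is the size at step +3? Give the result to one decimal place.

71.5px

The gap is 3 − (-1) = 4 steps, so the factor is 1.500^4.
14.13 × 1.500⁴ = 14.13 × 5.06250 ≈ 71.533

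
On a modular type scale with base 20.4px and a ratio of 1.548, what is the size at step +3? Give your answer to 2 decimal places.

Every step multiplies by the scale ratio.
20.4 × 1.548³ = 20.4 × 3.70948 ≈ 75.67

75.67px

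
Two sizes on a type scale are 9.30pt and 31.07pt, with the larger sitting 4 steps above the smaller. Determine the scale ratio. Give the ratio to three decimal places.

r⁴ = 31.07 / 9.30, so r = (31.07/9.30)^(1/4).
r = 3.3409^(1/4) ≈ 1.3520

1.352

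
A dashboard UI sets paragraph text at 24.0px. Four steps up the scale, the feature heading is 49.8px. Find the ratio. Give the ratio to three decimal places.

r⁴ = 49.8 / 24.0, so r = (49.8/24.0)^(1/4).
r = 2.0750^(1/4) ≈ 1.2002

1.200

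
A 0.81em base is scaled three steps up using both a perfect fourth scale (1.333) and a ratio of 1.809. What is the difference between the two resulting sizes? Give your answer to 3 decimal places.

2.877em

Perfect fourth: 0.81 × 1.333³ = 1.91856em
At 1.809: 0.81 × 1.809³ = 4.79513em
Difference: 4.79513 − 1.91856 = 2.87657em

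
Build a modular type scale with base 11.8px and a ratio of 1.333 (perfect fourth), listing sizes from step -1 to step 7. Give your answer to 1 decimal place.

Step -1: 11.8 ÷ 1.333 = 8.9
Step 0: 11.8px
Step 1: 11.8 × 1.333 = 15.7
Step 2: 11.8 × 1.333² = 21.0
Step 3: 11.8 × 1.333³ = 27.9
Step 4: 11.8 × 1.333⁴ = 37.3
Step 5: 11.8 × 1.333⁵ = 49.7
Step 6: 11.8 × 1.333⁶ = 66.2
Step 7: 11.8 × 1.333⁷ = 88.2

8.9px, 11.8px, 15.7px, 21.0px, 27.9px, 37.3px, 49.7px, 66.2px, 88.2px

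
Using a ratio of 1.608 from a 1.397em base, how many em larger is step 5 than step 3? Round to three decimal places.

Step 3: 1.397 × 1.608³ = 5.80837em
Step 5: 1.397 × 1.608⁵ = 15.01850em
Difference: 15.01850 − 5.80837 = 9.21013em

9.210em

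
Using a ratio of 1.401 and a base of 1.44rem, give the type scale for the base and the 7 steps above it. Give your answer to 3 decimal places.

1.440rem, 2.017rem, 2.826rem, 3.960rem, 5.548rem, 7.772rem, 10.889rem, 15.256rem

Step 0: 1.44rem
Step 1: 1.44 × 1.401 = 2.017
Step 2: 1.44 × 1.401² = 2.826
Step 3: 1.44 × 1.401³ = 3.960
Step 4: 1.44 × 1.401⁴ = 5.548
Step 5: 1.44 × 1.401⁵ = 7.772
Step 6: 1.44 × 1.401⁶ = 10.889
Step 7: 1.44 × 1.401⁷ = 15.256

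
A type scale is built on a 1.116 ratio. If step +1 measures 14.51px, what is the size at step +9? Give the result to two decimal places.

34.91px

14.51 × 1.116⁸ = 14.51 × 2.40610 ≈ 34.913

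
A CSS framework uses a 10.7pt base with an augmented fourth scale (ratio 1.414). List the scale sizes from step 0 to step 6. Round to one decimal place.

Step 0: 10.7pt
Step 1: 10.7 × 1.414 = 15.1
Step 2: 10.7 × 1.414² = 21.4
Step 3: 10.7 × 1.414³ = 30.3
Step 4: 10.7 × 1.414⁴ = 42.8
Step 5: 10.7 × 1.414⁵ = 60.5
Step 6: 10.7 × 1.414⁶ = 85.5

10.7pt, 15.1pt, 21.4pt, 30.3pt, 42.8pt, 60.5pt, 85.5pt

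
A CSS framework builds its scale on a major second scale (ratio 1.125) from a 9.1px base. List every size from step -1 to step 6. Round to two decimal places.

8.09px, 9.10px, 10.24px, 11.52px, 12.96px, 14.58px, 16.40px, 18.45px

Step -1: 9.1 ÷ 1.125 = 8.09
Step 0: 9.1px
Step 1: 9.1 × 1.125 = 10.24
Step 2: 9.1 × 1.125² = 11.52
Step 3: 9.1 × 1.125³ = 12.96
Step 4: 9.1 × 1.125⁴ = 14.58
Step 5: 9.1 × 1.125⁵ = 16.40
Step 6: 9.1 × 1.125⁶ = 18.45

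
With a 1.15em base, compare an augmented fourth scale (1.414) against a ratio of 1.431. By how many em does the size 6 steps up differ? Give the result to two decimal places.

0.68em

Augmented fourth: 1.15 × 1.414⁶ = 9.1917em
At 1.431: 1.15 × 1.431⁶ = 9.8750em
Difference: 9.8750 − 9.1917 = 0.6833em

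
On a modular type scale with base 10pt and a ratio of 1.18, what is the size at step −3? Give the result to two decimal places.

10.0 ÷ 1.18³ = 10.0 ÷ 1.64303 ≈ 6.09

6.09pt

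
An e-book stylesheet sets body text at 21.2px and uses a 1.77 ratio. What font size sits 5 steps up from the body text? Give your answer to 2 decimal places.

368.30px

Each step on a modular scale multiplies by the ratio, so the size n steps from the base is base × ratioⁿ.
21.2 × 1.77⁵ = 21.2 × 17.37266 ≈ 368.30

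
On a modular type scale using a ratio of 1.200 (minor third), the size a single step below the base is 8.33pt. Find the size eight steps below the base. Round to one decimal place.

8.33 ÷ 1.200⁷ = 8.33 ÷ 3.58318 ≈ 2.325

2.3pt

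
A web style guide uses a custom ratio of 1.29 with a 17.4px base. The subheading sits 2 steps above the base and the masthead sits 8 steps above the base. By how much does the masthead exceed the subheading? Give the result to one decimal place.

104.5px

Step 2: 17.4 × 1.29² = 28.955px
Step 8: 17.4 × 1.29⁸ = 133.434px
Difference: 133.434 − 28.955 = 104.479px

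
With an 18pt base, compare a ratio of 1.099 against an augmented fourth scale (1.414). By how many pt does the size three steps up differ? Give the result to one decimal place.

27.0pt

At 1.099: 18.0 × 1.099³ = 23.893pt
Augmented fourth: 18.0 × 1.414³ = 50.889pt
Difference: 50.889 − 23.893 = 26.996pt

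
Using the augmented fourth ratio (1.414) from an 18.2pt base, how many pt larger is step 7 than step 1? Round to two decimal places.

Step 1: 18.2 × 1.414 = 25.7348pt
Step 7: 18.2 × 1.414⁷ = 205.6919pt
Difference: 205.6919 − 25.7348 = 179.9571pt

179.96pt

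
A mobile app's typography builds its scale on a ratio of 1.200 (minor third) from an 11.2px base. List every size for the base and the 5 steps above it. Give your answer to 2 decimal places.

11.20px, 13.44px, 16.13px, 19.35px, 23.22px, 27.87px

Step 0: 11.2px
Step 1: 11.2 × 1.200 = 13.44
Step 2: 11.2 × 1.200² = 16.13
Step 3: 11.2 × 1.200³ = 19.35
Step 4: 11.2 × 1.200⁴ = 23.22
Step 5: 11.2 × 1.200⁵ = 27.87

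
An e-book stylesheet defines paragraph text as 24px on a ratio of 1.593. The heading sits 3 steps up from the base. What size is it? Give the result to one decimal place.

24.0 × 1.593³ = 24.0 × 4.04247 ≈ 97.02

97.0px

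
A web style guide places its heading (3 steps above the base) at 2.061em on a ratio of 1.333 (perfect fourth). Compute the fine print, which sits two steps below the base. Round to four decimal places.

0.4897em

The gap is -2 − (3) = -5 steps, so the factor is 1.333^-5.
2.061 ÷ 1.333⁵ = 2.061 ÷ 4.20873 ≈ 0.4897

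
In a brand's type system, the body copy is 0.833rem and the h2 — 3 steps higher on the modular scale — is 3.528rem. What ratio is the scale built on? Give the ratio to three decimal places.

1.618

r³ = 3.528 / 0.833, so r = (3.528/0.833)^(1/3).
r = 4.2353^(1/3) ≈ 1.6179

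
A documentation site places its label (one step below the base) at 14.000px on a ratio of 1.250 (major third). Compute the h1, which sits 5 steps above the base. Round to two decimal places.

53.41px

14.000 × 1.250⁶ = 14.000 × 3.81470 ≈ 53.406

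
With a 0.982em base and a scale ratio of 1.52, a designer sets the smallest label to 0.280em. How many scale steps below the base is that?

1.52ⁿ = 0.982 / 0.280 = 3.5071
n = ln(3.5071) / ln(1.52) = 1.2548 / 0.4187 ≈ 3.00

3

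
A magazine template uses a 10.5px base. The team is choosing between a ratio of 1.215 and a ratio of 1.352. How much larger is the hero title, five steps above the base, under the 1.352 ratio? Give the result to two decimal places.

At 1.215: 10.5 × 1.215⁵ = 27.8017px
At 1.352: 10.5 × 1.352⁵ = 47.4321px
Difference: 47.4321 − 27.8017 = 19.6304px

19.63px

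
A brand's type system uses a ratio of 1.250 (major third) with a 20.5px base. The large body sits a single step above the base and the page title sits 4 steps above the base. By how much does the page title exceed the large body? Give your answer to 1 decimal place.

Step 1: 20.5 × 1.250 = 25.625px
Step 4: 20.5 × 1.250⁴ = 50.049px
Difference: 50.049 − 25.625 = 24.424px

24.4px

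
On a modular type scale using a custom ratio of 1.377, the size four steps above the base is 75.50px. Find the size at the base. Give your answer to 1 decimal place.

21.0px

Moving from step +4 to step +0 is 4 steps down, so divide by r⁴.
75.50 ÷ 1.377⁴ = 75.50 ÷ 3.59531 ≈ 21.000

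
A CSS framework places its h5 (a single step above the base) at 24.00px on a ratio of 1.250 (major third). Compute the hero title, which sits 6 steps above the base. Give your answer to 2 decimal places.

73.24px

The gap is 6 − (1) = 5 steps, so the factor is 1.250^5.
24.00 × 1.250⁵ = 24.00 × 3.05176 ≈ 73.242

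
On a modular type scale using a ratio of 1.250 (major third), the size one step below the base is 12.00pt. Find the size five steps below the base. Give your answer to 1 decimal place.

12.00 ÷ 1.250⁴ = 12.00 ÷ 2.44141 ≈ 4.915

4.9pt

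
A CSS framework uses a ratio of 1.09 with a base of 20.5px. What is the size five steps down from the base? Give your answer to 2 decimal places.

13.32px

A modular type scale is a geometric sequence: sizeₙ = base × rⁿ.
20.5 ÷ 1.09⁵ = 20.5 ÷ 1.53862 ≈ 13.32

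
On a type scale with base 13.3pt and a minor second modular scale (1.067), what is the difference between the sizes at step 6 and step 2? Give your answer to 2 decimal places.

4.48pt

Step 2: 13.3 × 1.067² = 15.1419pt
Step 6: 13.3 × 1.067⁶ = 19.6263pt
Difference: 19.6263 − 15.1419 = 4.4844pt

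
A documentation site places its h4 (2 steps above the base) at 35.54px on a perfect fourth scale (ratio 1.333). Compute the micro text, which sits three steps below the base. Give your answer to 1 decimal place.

8.4px

35.54 ÷ 1.333⁵ = 35.54 ÷ 4.20873 ≈ 8.444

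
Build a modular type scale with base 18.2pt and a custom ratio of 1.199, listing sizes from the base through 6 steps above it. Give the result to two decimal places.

Step 0: 18.2pt
Step 1: 18.2 × 1.199 = 21.82
Step 2: 18.2 × 1.199² = 26.16
Step 3: 18.2 × 1.199³ = 31.37
Step 4: 18.2 × 1.199⁴ = 37.61
Step 5: 18.2 × 1.199⁵ = 45.10
Step 6: 18.2 × 1.199⁶ = 54.07

18.20pt, 21.82pt, 26.16pt, 31.37pt, 37.61pt, 45.10pt, 54.07pt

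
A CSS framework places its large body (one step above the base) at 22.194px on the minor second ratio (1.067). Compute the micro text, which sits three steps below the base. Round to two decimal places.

17.12px

Moving from step +1 to step -3 is 4 steps down, so divide by r⁴.
22.194 ÷ 1.067⁴ = 22.194 ÷ 1.29616 ≈ 17.123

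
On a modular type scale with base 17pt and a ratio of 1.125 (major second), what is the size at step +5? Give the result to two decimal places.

30.63pt

A modular type scale is a geometric sequence: sizeₙ = base × rⁿ.
17.0 × 1.125⁵ = 17.0 × 1.80203 ≈ 30.63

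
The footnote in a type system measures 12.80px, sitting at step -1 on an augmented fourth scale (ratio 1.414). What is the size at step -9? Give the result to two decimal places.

The gap is -9 − (-1) = -8 steps, so the factor is 1.414^-8.
12.80 ÷ 1.414⁸ = 12.80 ÷ 15.98068 ≈ 0.801

0.80px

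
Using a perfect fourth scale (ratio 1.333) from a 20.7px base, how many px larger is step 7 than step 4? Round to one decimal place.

89.4px

Step 4: 20.7 × 1.333⁴ = 65.357px
Step 7: 20.7 × 1.333⁷ = 154.804px
Difference: 154.804 − 65.357 = 89.447px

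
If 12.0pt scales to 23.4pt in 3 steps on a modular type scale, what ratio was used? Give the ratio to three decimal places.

The ratio satisfies 12.0 × r³ = 23.4, so r = (23.4 / 12.0)^(1/3).
r = 1.9500^(1/3) ≈ 1.2493

1.249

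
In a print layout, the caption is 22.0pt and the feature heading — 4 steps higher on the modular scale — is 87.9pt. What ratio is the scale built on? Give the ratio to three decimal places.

r⁴ = 87.9 / 22.0, so r = (87.9/22.0)^(1/4).
r = 3.9955^(1/4) ≈ 1.4138

1.414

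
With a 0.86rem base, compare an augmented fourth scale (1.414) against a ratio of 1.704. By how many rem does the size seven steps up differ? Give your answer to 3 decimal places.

Augmented fourth: 0.86 × 1.414⁷ = 9.71951rem
At 1.704: 0.86 × 1.704⁷ = 35.87448rem
Difference: 35.87448 − 9.71951 = 26.15497rem

26.155rem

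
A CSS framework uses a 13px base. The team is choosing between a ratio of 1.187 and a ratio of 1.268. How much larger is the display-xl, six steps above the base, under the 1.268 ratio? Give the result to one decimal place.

17.7px

At 1.187: 13.0 × 1.187⁶ = 36.362px
At 1.268: 13.0 × 1.268⁶ = 54.033px
Difference: 54.033 − 36.362 = 17.671px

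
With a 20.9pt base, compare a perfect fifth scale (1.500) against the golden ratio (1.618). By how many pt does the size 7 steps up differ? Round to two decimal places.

Perfect fifth: 20.9 × 1.500⁷ = 357.0961pt
Golden ratio: 20.9 × 1.618⁷ = 606.7306pt
Difference: 606.7306 − 357.0961 = 249.6345pt

249.63pt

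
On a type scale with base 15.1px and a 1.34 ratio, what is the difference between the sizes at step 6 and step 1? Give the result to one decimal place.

67.2px

Step 1: 15.1 × 1.34 = 20.234px
Step 6: 15.1 × 1.34⁶ = 87.419px
Difference: 87.419 − 20.234 = 67.185px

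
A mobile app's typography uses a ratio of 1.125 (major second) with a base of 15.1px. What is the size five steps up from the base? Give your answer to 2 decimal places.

15.1 × 1.125⁵ = 15.1 × 1.80203 ≈ 27.21

27.21px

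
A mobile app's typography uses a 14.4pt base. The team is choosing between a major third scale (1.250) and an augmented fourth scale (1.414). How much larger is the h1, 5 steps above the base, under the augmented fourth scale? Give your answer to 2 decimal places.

37.45pt

Major third: 14.4 × 1.250⁵ = 43.9453pt
Augmented fourth: 14.4 × 1.414⁵ = 81.3972pt
Difference: 81.3972 − 43.9453 = 37.4519pt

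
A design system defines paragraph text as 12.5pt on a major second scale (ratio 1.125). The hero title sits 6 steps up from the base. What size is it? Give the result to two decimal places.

25.34pt

Each step on a modular scale multiplies by the ratio, so the size n steps from the base is base × ratioⁿ.
12.5 × 1.125⁶ = 12.5 × 2.02729 ≈ 25.34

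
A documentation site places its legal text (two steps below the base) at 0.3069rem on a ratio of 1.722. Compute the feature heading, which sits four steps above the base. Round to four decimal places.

The gap is 4 − (-2) = 6 steps, so the factor is 1.722^6.
0.3069 × 1.722⁶ = 0.3069 × 26.07347 ≈ 8.0019

8.0019rem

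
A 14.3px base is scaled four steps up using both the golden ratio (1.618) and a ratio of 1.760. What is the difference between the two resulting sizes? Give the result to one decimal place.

Golden ratio: 14.3 × 1.618⁴ = 98.005px
At 1.760: 14.3 × 1.760⁴ = 137.210px
Difference: 137.210 − 98.005 = 39.205px

39.2px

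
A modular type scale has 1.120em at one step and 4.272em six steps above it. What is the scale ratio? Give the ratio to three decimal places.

r⁶ = 4.272 / 1.120, so r = (4.272/1.120)^(1/6).
r = 3.8143^(1/6) ≈ 1.2500

1.250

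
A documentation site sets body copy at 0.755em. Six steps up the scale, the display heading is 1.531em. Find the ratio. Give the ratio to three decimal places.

r⁶ = 1.531 / 0.755, so r = (1.531/0.755)^(1/6).
r = 2.0278^(1/6) ≈ 1.1250

1.125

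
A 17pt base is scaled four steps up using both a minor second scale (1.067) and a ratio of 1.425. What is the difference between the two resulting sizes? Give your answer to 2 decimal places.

Minor second: 17.0 × 1.067⁴ = 22.0347pt
At 1.425: 17.0 × 1.425⁴ = 70.0984pt
Difference: 70.0984 − 22.0347 = 48.0637pt

48.06pt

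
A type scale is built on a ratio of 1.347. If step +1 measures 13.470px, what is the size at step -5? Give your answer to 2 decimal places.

The gap is -5 − (1) = -6 steps, so the factor is 1.347^-6.
13.470 ÷ 1.347⁶ = 13.470 ÷ 5.97318 ≈ 2.255

2.26px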